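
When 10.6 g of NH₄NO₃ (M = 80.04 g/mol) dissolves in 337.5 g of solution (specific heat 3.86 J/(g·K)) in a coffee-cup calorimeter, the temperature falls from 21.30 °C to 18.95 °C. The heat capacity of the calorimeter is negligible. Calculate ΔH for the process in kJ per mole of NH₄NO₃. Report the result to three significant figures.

ΔH = 23.1 kJ/mol

|ΔT| = |18.95 − 21.30| = 2.35 °C
|q_surr| = (337.5 × 3.86) × 2.35 = 1302.75 × 2.35 = 3061 J
n(NH₄NO₃) = 10.6 / 80.04 = 0.1324 mol
Temperature fell, so q_rxn = +|q_surr| = 3.061 kJ
ΔH = q_rxn / n = 23.12 kJ/mol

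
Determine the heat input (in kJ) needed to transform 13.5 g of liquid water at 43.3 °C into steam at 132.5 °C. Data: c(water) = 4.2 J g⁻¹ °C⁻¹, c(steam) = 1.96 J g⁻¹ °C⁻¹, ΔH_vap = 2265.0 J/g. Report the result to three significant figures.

q1 (heat water 43.3→100.0 °C): 13.5 × 4.2 × 56.7 = 3215 J
q2 (vaporize at 100 °C): 13.5 × 2265.0 = 30578 J
q3 (heat steam 100.0→132.5 °C): 13.5 × 1.96 × 32.5 = 860 J
Total: 3215 + 30578 + 860 = 34653 J = 34.7 kJ

q = 34.7 kJ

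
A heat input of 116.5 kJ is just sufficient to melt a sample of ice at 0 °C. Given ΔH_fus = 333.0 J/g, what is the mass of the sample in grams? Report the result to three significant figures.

m = 350 g

m = q / ΔH_fus = 116500 J / 333.0 J/g = 350 g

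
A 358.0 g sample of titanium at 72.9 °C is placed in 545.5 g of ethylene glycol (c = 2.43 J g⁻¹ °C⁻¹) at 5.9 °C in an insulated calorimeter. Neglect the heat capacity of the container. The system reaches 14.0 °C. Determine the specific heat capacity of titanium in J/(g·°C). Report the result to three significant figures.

q_gained = (545.5 × 2.43) × (14.0 − 5.9) = 10740 J
q_lost = 358.0 × c × (72.9 − 14.0) = 21086.2 c
Set equal: c = 10740 / 21086.2 = 0.509 J/(g·°C)

c = 0.509 J/(g·°C)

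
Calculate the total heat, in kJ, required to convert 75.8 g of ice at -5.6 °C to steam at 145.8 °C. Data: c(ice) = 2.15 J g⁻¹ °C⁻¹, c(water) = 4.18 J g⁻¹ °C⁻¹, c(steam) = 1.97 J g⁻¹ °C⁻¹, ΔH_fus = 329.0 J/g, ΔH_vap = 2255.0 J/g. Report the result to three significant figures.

q1 (heat ice -5.6→0.0 °C): 75.8 × 2.15 × 5.6 = 913 J
q2 (melt at 0 °C): 75.8 × 329.0 = 24938 J
q3 (heat water 0.0→100.0 °C): 75.8 × 4.18 × 100.0 = 31684 J
q4 (vaporize at 100 °C): 75.8 × 2255.0 = 170929 J
q5 (heat steam 100.0→145.8 °C): 75.8 × 1.97 × 45.8 = 6839 J
Total: 913 + 24938 + 31684 + 170929 + 6839 = 235303 J = 235 kJ

q = 235 kJ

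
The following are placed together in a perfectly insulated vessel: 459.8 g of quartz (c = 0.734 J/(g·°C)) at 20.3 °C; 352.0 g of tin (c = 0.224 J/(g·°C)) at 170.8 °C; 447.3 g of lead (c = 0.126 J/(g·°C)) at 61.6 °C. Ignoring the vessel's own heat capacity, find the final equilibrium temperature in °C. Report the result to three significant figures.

Σ mᵢcᵢ(T − Tᵢ) = 0  ⇒  T = Σ mᵢcᵢTᵢ / Σ mᵢcᵢ
Σ mᵢcᵢ = 459.8×0.734 + 352.0×0.224 + 447.3×0.126 = 472.7010
Σ mᵢcᵢTᵢ = 337.4932×20.3 + 78.848×170.8 + 56.3598×61.6 = 23790
T = 23790 / 472.7010 = 50.33 °C

T_f = 50.3 °C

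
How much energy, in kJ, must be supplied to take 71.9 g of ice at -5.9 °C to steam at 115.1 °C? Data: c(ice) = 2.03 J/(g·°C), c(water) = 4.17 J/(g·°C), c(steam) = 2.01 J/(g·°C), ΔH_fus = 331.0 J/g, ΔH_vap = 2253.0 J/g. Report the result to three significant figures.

q = 219 kJ

q1 (heat ice -5.9→0.0 °C): 71.9 × 2.03 × 5.9 = 861 J
q2 (melt at 0 °C): 71.9 × 331.0 = 23799 J
q3 (heat water 0.0→100.0 °C): 71.9 × 4.17 × 100.0 = 29982 J
q4 (vaporize at 100 °C): 71.9 × 2253.0 = 161991 J
q5 (heat steam 100.0→115.1 °C): 71.9 × 2.01 × 15.1 = 2182 J
Total: 861 + 23799 + 29982 + 161991 + 2182 = 218815 J = 219 kJ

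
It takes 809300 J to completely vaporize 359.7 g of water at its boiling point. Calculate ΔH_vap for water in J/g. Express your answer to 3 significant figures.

ΔH_vap = q / m = 809300 / 359.7 = 2250 J/g

ΔH_vap = 2250 J/g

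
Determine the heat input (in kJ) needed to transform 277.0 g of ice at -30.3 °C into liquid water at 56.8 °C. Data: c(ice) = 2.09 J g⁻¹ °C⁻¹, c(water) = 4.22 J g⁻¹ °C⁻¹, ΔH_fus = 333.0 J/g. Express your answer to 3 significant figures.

q = 176 kJ

q1 (heat ice -30.3→0.0 °C): 277.0 × 2.09 × 30.3 = 17542 J
q2 (melt at 0 °C): 277.0 × 333.0 = 92241 J
q3 (heat water 0.0→56.8 °C): 277.0 × 4.22 × 56.8 = 66396 J
Total: 17542 + 92241 + 66396 = 176179 J = 176 kJ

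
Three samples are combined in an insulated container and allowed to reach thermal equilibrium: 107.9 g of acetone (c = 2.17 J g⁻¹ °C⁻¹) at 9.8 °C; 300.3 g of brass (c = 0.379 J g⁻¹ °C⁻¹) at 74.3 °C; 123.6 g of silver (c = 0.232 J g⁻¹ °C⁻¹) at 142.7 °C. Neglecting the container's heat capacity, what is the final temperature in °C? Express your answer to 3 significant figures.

Σ mᵢcᵢ(T − Tᵢ) = 0  ⇒  T = Σ mᵢcᵢTᵢ / Σ mᵢcᵢ
Σ mᵢcᵢ = 107.9×2.17 + 300.3×0.379 + 123.6×0.232 = 376.6319
Σ mᵢcᵢTᵢ = 234.143×9.8 + 113.8137×74.3 + 28.6752×142.7 = 14843
T = 14843 / 376.6319 = 39.41 °C

T_f = 39.4 °C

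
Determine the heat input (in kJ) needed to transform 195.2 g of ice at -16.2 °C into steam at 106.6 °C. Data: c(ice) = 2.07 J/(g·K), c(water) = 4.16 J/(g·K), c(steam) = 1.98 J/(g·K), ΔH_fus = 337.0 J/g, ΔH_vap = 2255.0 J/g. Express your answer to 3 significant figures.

q = 596 kJ

q1 (heat ice -16.2→0.0 °C): 195.2 × 2.07 × 16.2 = 6546 J
q2 (melt at 0 °C): 195.2 × 337.0 = 65782 J
q3 (heat water 0.0→100.0 °C): 195.2 × 4.16 × 100.0 = 81203 J
q4 (vaporize at 100 °C): 195.2 × 2255.0 = 440176 J
q5 (heat steam 100.0→106.6 °C): 195.2 × 1.98 × 6.6 = 2551 J
Total: 6546 + 65782 + 81203 + 440176 + 2551 = 596258 J = 596 kJ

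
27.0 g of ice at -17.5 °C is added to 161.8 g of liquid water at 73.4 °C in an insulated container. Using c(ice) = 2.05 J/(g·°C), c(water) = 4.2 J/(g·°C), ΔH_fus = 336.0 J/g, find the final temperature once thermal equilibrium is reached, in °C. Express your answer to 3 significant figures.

T_f = 50.2 °C

Heat to bring ice to 0 °C and melt it: q₁ = 27.0×2.05×17.5 + 27.0×336.0 = 10041 J
Heat the water can supply cooling to 0 °C: 161.8×4.2×73.4 = 49879.7 J > q₁, so all ice melts.
Energy balance: 161.8×4.2×(73.4 − T) = 10041 + 27.0×4.2×(T − 0)
679.56(73.4 − T) = 10041 + 113.4 T
49879.7 − 10041 = 792.96 T
T = 39838.7 / 792.96 = 50.24 °C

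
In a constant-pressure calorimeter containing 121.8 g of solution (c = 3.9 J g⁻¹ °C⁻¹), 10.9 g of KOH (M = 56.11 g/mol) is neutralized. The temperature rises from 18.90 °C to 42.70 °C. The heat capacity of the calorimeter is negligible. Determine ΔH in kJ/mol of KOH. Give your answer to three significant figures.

ΔH = -58.2 kJ/mol

|ΔT| = |42.70 − 18.90| = 23.80 °C
|q_surr| = (121.8 × 3.9) × 23.80 = 475.02 × 23.80 = 11310 J
n(KOH) = 10.9 / 56.11 = 0.1943 mol
Temperature rose, so q_rxn = −|q_surr| = -11.31 kJ
ΔH = q_rxn / n = -58.21 kJ/mol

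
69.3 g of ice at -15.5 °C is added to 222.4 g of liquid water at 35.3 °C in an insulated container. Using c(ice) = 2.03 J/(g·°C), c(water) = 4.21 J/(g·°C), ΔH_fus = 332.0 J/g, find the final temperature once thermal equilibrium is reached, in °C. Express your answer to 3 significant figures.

T_f = 6.40 °C

Heat to bring ice to 0 °C and melt it: q₁ = 69.3×2.03×15.5 + 69.3×332.0 = 25188 J
Heat the water can supply cooling to 0 °C: 222.4×4.21×35.3 = 33051.5 J > q₁, so all ice melts.
Energy balance: 222.4×4.21×(35.3 − T) = 25188 + 69.3×4.21×(T − 0)
936.304(35.3 − T) = 25188 + 291.753 T
33051.5 − 25188 = 1228.057 T
T = 7863.5 / 1228.057 = 6.403 °C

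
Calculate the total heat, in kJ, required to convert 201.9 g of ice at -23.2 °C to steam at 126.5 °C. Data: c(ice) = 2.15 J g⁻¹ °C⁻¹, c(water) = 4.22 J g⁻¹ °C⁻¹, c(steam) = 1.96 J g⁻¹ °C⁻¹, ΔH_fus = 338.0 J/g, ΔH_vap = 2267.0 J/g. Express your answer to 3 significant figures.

q1 (heat ice -23.2→0.0 °C): 201.9 × 2.15 × 23.2 = 10071 J
q2 (melt at 0 °C): 201.9 × 338.0 = 68242 J
q3 (heat water 0.0→100.0 °C): 201.9 × 4.22 × 100.0 = 85202 J
q4 (vaporize at 100 °C): 201.9 × 2267.0 = 457707 J
q5 (heat steam 100.0→126.5 °C): 201.9 × 1.96 × 26.5 = 10487 J
Total: 10071 + 68242 + 85202 + 457707 + 10487 = 631709 J = 632 kJ

q = 632 kJ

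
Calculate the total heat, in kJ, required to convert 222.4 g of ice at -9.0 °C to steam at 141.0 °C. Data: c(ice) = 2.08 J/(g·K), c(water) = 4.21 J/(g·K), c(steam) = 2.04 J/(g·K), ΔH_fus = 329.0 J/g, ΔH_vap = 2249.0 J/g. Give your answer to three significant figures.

q1 (heat ice -9.0→0.0 °C): 222.4 × 2.08 × 9.0 = 4163 J
q2 (melt at 0 °C): 222.4 × 329.0 = 73170 J
q3 (heat water 0.0→100.0 °C): 222.4 × 4.21 × 100.0 = 93630 J
q4 (vaporize at 100 °C): 222.4 × 2249.0 = 500178 J
q5 (heat steam 100.0→141.0 °C): 222.4 × 2.04 × 41.0 = 18602 J
Total: 4163 + 73170 + 93630 + 500178 + 18602 = 689743 J = 690 kJ

q = 690 kJ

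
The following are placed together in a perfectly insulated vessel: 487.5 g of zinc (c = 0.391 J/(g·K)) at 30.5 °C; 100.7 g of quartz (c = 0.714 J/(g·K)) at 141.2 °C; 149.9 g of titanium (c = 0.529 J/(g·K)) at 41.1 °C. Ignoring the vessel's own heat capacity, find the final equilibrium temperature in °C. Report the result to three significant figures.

Σ mᵢcᵢ(T − Tᵢ) = 0  ⇒  T = Σ mᵢcᵢTᵢ / Σ mᵢcᵢ
Σ mᵢcᵢ = 487.5×0.391 + 100.7×0.714 + 149.9×0.529 = 341.8094
Σ mᵢcᵢTᵢ = 190.6125×30.5 + 71.8998×141.2 + 79.2971×41.1 = 19225
T = 19225 / 341.8094 = 56.24 °C

T_f = 56.2 °C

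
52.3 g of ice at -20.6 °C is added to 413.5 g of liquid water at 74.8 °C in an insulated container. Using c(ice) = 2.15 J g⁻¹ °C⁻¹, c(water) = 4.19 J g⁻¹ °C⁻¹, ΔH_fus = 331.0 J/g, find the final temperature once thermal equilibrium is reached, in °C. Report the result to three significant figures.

Heat to bring ice to 0 °C and melt it: q₁ = 52.3×2.15×20.6 + 52.3×331.0 = 19628 J
Heat the water can supply cooling to 0 °C: 413.5×4.19×74.8 = 129596 J > q₁, so all ice melts.
Energy balance: 413.5×4.19×(74.8 − T) = 19628 + 52.3×4.19×(T − 0)
1732.565(74.8 − T) = 19628 + 219.137 T
129596 − 19628 = 1951.702 T
T = 109968 / 1951.702 = 56.34 °C

T_f = 56.3 °C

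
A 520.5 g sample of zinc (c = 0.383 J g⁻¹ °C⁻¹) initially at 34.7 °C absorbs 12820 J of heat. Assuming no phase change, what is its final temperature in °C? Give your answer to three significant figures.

ΔT = q / (m c) = 12820 / (520.5 × 0.383) = 64.31 °C
T_f = 34.7 + 64.31 = 99.01 °C

T_f = 99.0 °C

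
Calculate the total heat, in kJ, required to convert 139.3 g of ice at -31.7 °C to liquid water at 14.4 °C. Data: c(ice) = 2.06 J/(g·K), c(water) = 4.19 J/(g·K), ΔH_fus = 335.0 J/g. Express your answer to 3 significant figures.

q1 (heat ice -31.7→0.0 °C): 139.3 × 2.06 × 31.7 = 9097 J
q2 (melt at 0 °C): 139.3 × 335.0 = 46666 J
q3 (heat water 0.0→14.4 °C): 139.3 × 4.19 × 14.4 = 8405 J
Total: 9097 + 46666 + 8405 = 64168 J = 64.2 kJ

q = 64.2 kJ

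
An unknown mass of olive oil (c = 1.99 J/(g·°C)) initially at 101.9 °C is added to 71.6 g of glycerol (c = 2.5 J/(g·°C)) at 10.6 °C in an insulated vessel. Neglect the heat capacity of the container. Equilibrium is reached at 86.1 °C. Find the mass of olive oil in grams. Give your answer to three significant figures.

m = 430 g

q_gained = (71.6 × 2.5) × (86.1 − 10.6) = 13510 J
q_lost = m × 1.99 × (101.9 − 86.1) = 31.442 m
m = 13510 / 31.442 = 430 g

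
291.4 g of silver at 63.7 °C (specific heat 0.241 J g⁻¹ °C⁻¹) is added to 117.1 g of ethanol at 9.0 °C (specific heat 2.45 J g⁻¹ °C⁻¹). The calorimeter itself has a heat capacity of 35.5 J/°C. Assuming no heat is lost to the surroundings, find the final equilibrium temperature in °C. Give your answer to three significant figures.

Heat lost by silver = heat gained by ethanol + calorimeter.
(291.4)(0.241)(63.7 − T) = [(117.1)(2.45) + 35.5](T − 9.0)
70.2274 (63.7 − T) = 322.395 (T − 9.0)
4473.5 − 70.2274 T = 322.395 T − 2901.6
7375.1 = 392.6224 T
T = 18.78 °C

T_f = 18.8 °C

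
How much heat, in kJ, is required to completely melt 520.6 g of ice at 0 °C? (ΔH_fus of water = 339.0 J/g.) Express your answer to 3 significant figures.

q = 176 kJ

q = m × ΔH_fus = 520.6 × 339.0 = 176480 J = 176 kJ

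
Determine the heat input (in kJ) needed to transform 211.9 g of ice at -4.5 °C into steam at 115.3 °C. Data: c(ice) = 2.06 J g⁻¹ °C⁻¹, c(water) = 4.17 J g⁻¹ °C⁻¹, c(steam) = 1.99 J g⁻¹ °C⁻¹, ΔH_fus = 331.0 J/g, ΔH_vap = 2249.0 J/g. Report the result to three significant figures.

q1 (heat ice -4.5→0.0 °C): 211.9 × 2.06 × 4.5 = 1964 J
q2 (melt at 0 °C): 211.9 × 331.0 = 70139 J
q3 (heat water 0.0→100.0 °C): 211.9 × 4.17 × 100.0 = 88362 J
q4 (vaporize at 100 °C): 211.9 × 2249.0 = 476563 J
q5 (heat steam 100.0→115.3 °C): 211.9 × 1.99 × 15.3 = 6452 J
Total: 1964 + 70139 + 88362 + 476563 + 6452 = 643480 J = 643 kJ

q = 643 kJ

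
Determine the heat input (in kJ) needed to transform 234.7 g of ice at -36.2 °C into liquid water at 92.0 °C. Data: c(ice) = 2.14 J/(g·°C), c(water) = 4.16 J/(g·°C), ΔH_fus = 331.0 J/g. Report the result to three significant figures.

q1 (heat ice -36.2→0.0 °C): 234.7 × 2.14 × 36.2 = 18182 J
q2 (melt at 0 °C): 234.7 × 331.0 = 77686 J
q3 (heat water 0.0→92.0 °C): 234.7 × 4.16 × 92.0 = 89824 J
Total: 18182 + 77686 + 89824 = 185692 J = 186 kJ

q = 186 kJ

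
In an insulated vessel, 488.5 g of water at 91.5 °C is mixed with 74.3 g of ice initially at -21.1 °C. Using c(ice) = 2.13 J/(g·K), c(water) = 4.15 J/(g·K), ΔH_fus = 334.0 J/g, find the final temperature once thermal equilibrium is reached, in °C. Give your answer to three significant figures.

T_f = 67.4 °C

Heat to bring ice to 0 °C and melt it: q₁ = 74.3×2.13×21.1 + 74.3×334.0 = 28155 J
Heat the water can supply cooling to 0 °C: 488.5×4.15×91.5 = 185496 J > q₁, so all ice melts.
Energy balance: 488.5×4.15×(91.5 − T) = 28155 + 74.3×4.15×(T − 0)
2027.275(91.5 − T) = 28155 + 308.345 T
185496 − 28155 = 2335.620 T
T = 157341 / 2335.620 = 67.37 °C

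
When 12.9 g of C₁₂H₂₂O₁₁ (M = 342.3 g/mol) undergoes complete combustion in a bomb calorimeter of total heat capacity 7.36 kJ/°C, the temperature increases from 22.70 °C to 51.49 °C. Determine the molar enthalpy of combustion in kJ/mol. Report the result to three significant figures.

ΔT = 51.49 − 22.70 = 28.79 °C
q_cal = C_cal × ΔT = 7.36 × 28.79 = 211.8944 kJ
n = 12.9 / 342.3 = 0.03769 mol
q_rxn = −q_cal = -211.8944 kJ
ΔH = -211.8944 / 0.03769 = -5622 kJ/mol

ΔH = -5620 kJ/mol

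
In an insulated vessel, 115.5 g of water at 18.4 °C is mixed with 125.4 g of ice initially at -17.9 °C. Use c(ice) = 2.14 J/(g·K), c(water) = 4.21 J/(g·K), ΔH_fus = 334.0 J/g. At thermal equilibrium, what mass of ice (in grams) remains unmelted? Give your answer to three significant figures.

m_ice remaining = 113 g

Heat to warm all ice to 0 °C: 125.4×2.14×17.9 = 4803.6 J
Heat released by water cooling to 0 °C: 115.5×4.21×18.4 = 8947.1 J
8947.1 J < 4803.6 + 125.4×334.0 = 46687.2 J, so not all ice melts; final T = 0 °C.
Heat left for melting: 8947.1 − 4803.6 = 4143.5 J
Mass melted = 4143.5 / 334.0 = 12.41 g
Ice remaining = 125.4 − 12.41 = 112.99 g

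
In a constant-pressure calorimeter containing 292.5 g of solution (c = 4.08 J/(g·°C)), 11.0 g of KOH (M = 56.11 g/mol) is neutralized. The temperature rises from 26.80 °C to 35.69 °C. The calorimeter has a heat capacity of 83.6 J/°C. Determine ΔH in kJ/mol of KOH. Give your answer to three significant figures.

ΔH = -57.9 kJ/mol

|ΔT| = |35.69 − 26.80| = 8.89 °C
|q_surr| = (292.5 × 4.08 + 83.6) × 8.89 = 1277.0 × 8.89 = 11350 J
n(KOH) = 11.0 / 56.11 = 0.1960 mol
Temperature rose, so q_rxn = −|q_surr| = -11.35 kJ
ΔH = q_rxn / n = -57.91 kJ/mol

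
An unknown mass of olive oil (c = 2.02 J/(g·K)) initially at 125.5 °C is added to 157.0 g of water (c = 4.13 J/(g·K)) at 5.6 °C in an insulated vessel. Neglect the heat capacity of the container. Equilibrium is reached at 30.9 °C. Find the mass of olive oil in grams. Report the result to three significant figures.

m = 85.8 g

q_gained = (157.0 × 4.13) × (30.9 − 5.6) = 16400 J
q_lost = m × 2.02 × (125.5 − 30.9) = 191.092 m
m = 16400 / 191.092 = 85.8 g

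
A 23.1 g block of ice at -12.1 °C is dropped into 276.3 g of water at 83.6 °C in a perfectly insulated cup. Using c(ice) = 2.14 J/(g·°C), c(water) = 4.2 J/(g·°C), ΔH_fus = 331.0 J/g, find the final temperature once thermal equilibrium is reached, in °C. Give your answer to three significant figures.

T_f = 70.6 °C

Heat to bring ice to 0 °C and melt it: q₁ = 23.1×2.14×12.1 + 23.1×331.0 = 8244.3 J
Heat the water can supply cooling to 0 °C: 276.3×4.2×83.6 = 97014.5 J > q₁, so all ice melts.
Energy balance: 276.3×4.2×(83.6 − T) = 8244.3 + 23.1×4.2×(T − 0)
1160.46(83.6 − T) = 8244.3 + 97.02 T
97014.5 − 8244.3 = 1257.48 T
T = 88770.2 / 1257.48 = 70.59 °C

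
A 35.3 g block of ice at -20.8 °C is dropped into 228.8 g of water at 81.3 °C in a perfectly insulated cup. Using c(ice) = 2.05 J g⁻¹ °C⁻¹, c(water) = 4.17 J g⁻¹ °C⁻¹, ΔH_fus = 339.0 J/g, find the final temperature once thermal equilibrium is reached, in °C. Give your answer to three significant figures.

T_f = 58.2 °C

Heat to bring ice to 0 °C and melt it: q₁ = 35.3×2.05×20.8 + 35.3×339.0 = 13472 J
Heat the water can supply cooling to 0 °C: 228.8×4.17×81.3 = 77568.0 J > q₁, so all ice melts.
Energy balance: 228.8×4.17×(81.3 − T) = 13472 + 35.3×4.17×(T − 0)
954.096(81.3 − T) = 13472 + 147.201 T
77568.0 − 13472 = 1101.297 T
T = 64096.0 / 1101.297 = 58.20 °C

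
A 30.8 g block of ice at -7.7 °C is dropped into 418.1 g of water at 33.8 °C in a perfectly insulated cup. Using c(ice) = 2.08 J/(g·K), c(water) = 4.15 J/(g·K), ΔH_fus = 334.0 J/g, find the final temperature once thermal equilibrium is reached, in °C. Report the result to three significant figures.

Heat to bring ice to 0 °C and melt it: q₁ = 30.8×2.08×7.7 + 30.8×334.0 = 10780 J
Heat the water can supply cooling to 0 °C: 418.1×4.15×33.8 = 58646.9 J > q₁, so all ice melts.
Energy balance: 418.1×4.15×(33.8 − T) = 10780 + 30.8×4.15×(T − 0)
1735.115(33.8 − T) = 10780 + 127.82 T
58646.9 − 10780 = 1862.935 T
T = 47866.9 / 1862.935 = 25.69 °C

T_f = 25.7 °C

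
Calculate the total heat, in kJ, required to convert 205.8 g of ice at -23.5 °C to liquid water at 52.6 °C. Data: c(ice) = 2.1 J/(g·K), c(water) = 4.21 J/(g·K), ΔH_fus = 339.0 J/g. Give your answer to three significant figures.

q = 125 kJ

q1 (heat ice -23.5→0.0 °C): 205.8 × 2.1 × 23.5 = 10156 J
q2 (melt at 0 °C): 205.8 × 339.0 = 69766 J
q3 (heat water 0.0→52.6 °C): 205.8 × 4.21 × 52.6 = 45574 J
Total: 10156 + 69766 + 45574 = 125496 J = 125 kJ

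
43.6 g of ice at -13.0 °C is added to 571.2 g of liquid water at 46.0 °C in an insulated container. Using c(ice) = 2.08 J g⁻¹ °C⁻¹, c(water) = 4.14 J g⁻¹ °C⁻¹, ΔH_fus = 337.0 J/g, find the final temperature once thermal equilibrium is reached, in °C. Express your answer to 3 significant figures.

T_f = 36.5 °C

Heat to bring ice to 0 °C and melt it: q₁ = 43.6×2.08×13.0 + 43.6×337.0 = 15872 J
Heat the water can supply cooling to 0 °C: 571.2×4.14×46.0 = 108779 J > q₁, so all ice melts.
Energy balance: 571.2×4.14×(46.0 − T) = 15872 + 43.6×4.14×(T − 0)
2364.768(46.0 − T) = 15872 + 180.504 T
108779 − 15872 = 2545.272 T
T = 92907 / 2545.272 = 36.50 °C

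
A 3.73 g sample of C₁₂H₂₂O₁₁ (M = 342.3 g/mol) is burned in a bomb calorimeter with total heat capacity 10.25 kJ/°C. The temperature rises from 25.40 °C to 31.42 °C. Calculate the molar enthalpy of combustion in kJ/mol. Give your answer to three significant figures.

ΔH = -5660 kJ/mol

ΔT = 31.42 − 25.40 = 6.02 °C
q_cal = C_cal × ΔT = 10.25 × 6.02 = 61.705 kJ
n = 3.73 / 342.3 = 0.01090 mol
q_rxn = −q_cal = -61.705 kJ
ΔH = -61.705 / 0.01090 = -5661 kJ/mol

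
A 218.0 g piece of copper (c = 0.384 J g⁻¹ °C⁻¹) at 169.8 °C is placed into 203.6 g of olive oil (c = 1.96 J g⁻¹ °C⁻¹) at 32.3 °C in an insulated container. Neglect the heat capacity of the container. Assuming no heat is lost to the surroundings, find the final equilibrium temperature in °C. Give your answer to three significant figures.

T_f = 56.1 °C

Heat lost by copper = heat gained by olive oil.
(218.0)(0.384)(169.8 − T) = (203.6)(1.96)(T − 32.3)
83.712 (169.8 − T) = 399.056 (T − 32.3)
14214 − 83.712 T = 399.056 T − 12890
27104 = 482.768 T
T = 56.14 °C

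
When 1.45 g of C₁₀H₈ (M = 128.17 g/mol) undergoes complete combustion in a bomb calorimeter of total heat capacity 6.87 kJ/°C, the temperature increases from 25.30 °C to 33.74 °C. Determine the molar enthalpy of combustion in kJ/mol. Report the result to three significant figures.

ΔH = -5130 kJ/mol

ΔT = 33.74 − 25.30 = 8.44 °C
q_cal = C_cal × ΔT = 6.87 × 8.44 = 57.9828 kJ
n = 1.45 / 128.17 = 0.01131 mol
q_rxn = −q_cal = -57.9828 kJ
ΔH = -57.9828 / 0.01131 = -5127 kJ/mol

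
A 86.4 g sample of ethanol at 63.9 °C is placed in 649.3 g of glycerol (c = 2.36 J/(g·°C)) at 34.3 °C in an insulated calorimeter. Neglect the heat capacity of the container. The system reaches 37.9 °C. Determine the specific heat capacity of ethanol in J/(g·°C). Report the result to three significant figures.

c = 2.46 J/(g·°C)

q_gained = (649.3 × 2.36) × (37.9 − 34.3) = 5516 J
q_lost = 86.4 × c × (63.9 − 37.9) = 2246.4 c
Set equal: c = 5516 / 2246.4 = 2.46 J/(g·°C)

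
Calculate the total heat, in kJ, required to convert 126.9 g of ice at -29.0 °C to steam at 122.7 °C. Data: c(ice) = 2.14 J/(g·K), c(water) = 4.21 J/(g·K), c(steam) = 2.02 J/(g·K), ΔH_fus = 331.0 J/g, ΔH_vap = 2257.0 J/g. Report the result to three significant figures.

q1 (heat ice -29.0→0.0 °C): 126.9 × 2.14 × 29.0 = 7875 J
q2 (melt at 0 °C): 126.9 × 331.0 = 42004 J
q3 (heat water 0.0→100.0 °C): 126.9 × 4.21 × 100.0 = 53425 J
q4 (vaporize at 100 °C): 126.9 × 2257.0 = 286413 J
q5 (heat steam 100.0→122.7 °C): 126.9 × 2.02 × 22.7 = 5819 J
Total: 7875 + 42004 + 53425 + 286413 + 5819 = 395536 J = 396 kJ

q = 396 kJ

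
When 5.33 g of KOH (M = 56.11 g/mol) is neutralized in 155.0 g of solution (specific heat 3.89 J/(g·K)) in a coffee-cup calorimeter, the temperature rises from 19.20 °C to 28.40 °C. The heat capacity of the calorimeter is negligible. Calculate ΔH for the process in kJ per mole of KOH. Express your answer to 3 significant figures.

|ΔT| = |28.40 − 19.20| = 9.20 °C
|q_surr| = (155.0 × 3.89) × 9.20 = 602.95 × 9.20 = 5547 J
n(KOH) = 5.33 / 56.11 = 0.09499 mol
Temperature rose, so q_rxn = −|q_surr| = -5.547 kJ
ΔH = q_rxn / n = -58.40 kJ/mol

ΔH = -58.4 kJ/mol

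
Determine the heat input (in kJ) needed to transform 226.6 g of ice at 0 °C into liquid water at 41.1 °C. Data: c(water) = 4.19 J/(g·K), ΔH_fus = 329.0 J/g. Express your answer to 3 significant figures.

q = 114 kJ

q1 (melt at 0 °C): 226.6 × 329.0 = 74551 J
q2 (heat water 0.0→41.1 °C): 226.6 × 4.19 × 41.1 = 39023 J
Total: 74551 + 39023 = 113574 J = 114 kJ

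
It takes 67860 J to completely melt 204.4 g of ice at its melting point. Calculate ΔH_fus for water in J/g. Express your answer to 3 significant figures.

ΔH_fus = 332 J/g

ΔH_fus = q / m = 67860 / 204.4 = 332 J/g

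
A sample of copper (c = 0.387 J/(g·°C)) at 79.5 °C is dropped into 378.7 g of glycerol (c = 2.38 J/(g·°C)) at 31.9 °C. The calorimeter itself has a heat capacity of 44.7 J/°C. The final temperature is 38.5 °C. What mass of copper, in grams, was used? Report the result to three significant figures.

q_gained = (378.7 × 2.38 + 44.7) × (38.5 − 31.9) = 6243.6 J
q_lost = m × 0.387 × (79.5 − 38.5) = 15.867 m
m = 6243.6 / 15.867 = 393 g

m = 393 g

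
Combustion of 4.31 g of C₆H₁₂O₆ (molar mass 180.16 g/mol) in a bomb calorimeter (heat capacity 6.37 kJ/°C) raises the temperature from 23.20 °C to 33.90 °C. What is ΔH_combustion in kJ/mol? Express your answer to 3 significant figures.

ΔH = -2850 kJ/mol

ΔT = 33.90 − 23.20 = 10.70 °C
q_cal = C_cal × ΔT = 6.37 × 10.70 = 68.159 kJ
n = 4.31 / 180.16 = 0.02392 mol
q_rxn = −q_cal = -68.159 kJ
ΔH = -68.159 / 0.02392 = -2849 kJ/mol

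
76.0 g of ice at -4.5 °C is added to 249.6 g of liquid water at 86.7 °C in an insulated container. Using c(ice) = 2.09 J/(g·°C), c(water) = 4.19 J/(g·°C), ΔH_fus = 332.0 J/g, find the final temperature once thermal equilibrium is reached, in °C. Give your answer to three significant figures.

Heat to bring ice to 0 °C and melt it: q₁ = 76.0×2.09×4.5 + 76.0×332.0 = 25947 J
Heat the water can supply cooling to 0 °C: 249.6×4.19×86.7 = 90672.9 J > q₁, so all ice melts.
Energy balance: 249.6×4.19×(86.7 − T) = 25947 + 76.0×4.19×(T − 0)
1045.824(86.7 − T) = 25947 + 318.44 T
90672.9 − 25947 = 1364.264 T
T = 64725.9 / 1364.264 = 47.44 °C

T_f = 47.4 °C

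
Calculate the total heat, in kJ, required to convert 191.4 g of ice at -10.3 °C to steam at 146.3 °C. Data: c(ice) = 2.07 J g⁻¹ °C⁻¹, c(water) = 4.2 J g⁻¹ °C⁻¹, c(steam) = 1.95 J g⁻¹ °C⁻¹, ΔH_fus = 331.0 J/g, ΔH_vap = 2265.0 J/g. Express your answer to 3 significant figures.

q = 599 kJ

q1 (heat ice -10.3→0.0 °C): 191.4 × 2.07 × 10.3 = 4081 J
q2 (melt at 0 °C): 191.4 × 331.0 = 63353 J
q3 (heat water 0.0→100.0 °C): 191.4 × 4.2 × 100.0 = 80388 J
q4 (vaporize at 100 °C): 191.4 × 2265.0 = 433521 J
q5 (heat steam 100.0→146.3 °C): 191.4 × 1.95 × 46.3 = 17281 J
Total: 4081 + 63353 + 80388 + 433521 + 17281 = 598624 J = 599 kJ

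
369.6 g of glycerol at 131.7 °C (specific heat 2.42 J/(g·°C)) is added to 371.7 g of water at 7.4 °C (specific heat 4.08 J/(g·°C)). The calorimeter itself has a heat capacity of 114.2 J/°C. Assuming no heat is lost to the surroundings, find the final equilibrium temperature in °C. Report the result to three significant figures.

T_f = 51.4 °C

Heat lost by glycerol = heat gained by water + calorimeter.
(369.6)(2.42)(131.7 − T) = [(371.7)(4.08) + 114.2](T − 7.4)
894.432 (131.7 − T) = 1630.736 (T − 7.4)
117800 − 894.432 T = 1630.736 T − 12067
129867 = 2525.168 T
T = 51.43 °C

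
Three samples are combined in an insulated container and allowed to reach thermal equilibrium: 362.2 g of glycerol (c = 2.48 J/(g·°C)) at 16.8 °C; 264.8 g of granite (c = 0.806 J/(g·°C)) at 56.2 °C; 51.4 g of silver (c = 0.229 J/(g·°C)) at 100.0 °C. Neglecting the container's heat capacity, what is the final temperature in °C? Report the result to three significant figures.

T_f = 25.2 °C

Σ mᵢcᵢ(T − Tᵢ) = 0  ⇒  T = Σ mᵢcᵢTᵢ / Σ mᵢcᵢ
Σ mᵢcᵢ = 362.2×2.48 + 264.8×0.806 + 51.4×0.229 = 1123.4554
Σ mᵢcᵢTᵢ = 898.256×16.8 + 213.4288×56.2 + 11.7706×100.0 = 28262
T = 28262 / 1123.4554 = 25.16 °C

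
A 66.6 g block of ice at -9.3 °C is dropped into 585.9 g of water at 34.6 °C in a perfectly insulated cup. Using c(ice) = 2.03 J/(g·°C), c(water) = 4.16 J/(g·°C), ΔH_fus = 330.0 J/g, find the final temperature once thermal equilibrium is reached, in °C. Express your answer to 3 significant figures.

T_f = 22.5 °C

Heat to bring ice to 0 °C and melt it: q₁ = 66.6×2.03×9.3 + 66.6×330.0 = 23235 J
Heat the water can supply cooling to 0 °C: 585.9×4.16×34.6 = 84332.1 J > q₁, so all ice melts.
Energy balance: 585.9×4.16×(34.6 − T) = 23235 + 66.6×4.16×(T − 0)
2437.344(34.6 − T) = 23235 + 277.056 T
84332.1 − 23235 = 2714.400 T
T = 61097.1 / 2714.400 = 22.51 °C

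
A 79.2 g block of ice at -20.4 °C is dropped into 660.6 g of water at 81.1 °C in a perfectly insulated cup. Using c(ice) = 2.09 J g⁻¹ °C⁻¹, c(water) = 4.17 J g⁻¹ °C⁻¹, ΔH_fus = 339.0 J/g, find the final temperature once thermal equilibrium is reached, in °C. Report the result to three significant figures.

T_f = 62.6 °C

Heat to bring ice to 0 °C and melt it: q₁ = 79.2×2.09×20.4 + 79.2×339.0 = 30226 J
Heat the water can supply cooling to 0 °C: 660.6×4.17×81.1 = 223406 J > q₁, so all ice melts.
Energy balance: 660.6×4.17×(81.1 − T) = 30226 + 79.2×4.17×(T − 0)
2754.702(81.1 − T) = 30226 + 330.264 T
223406 − 30226 = 3084.966 T
T = 193180 / 3084.966 = 62.62 °C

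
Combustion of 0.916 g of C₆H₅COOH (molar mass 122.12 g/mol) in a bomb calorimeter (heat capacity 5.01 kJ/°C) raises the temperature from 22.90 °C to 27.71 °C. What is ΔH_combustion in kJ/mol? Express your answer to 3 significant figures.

ΔT = 27.71 − 22.90 = 4.81 °C
q_cal = C_cal × ΔT = 5.01 × 4.81 = 24.0981 kJ
n = 0.916 / 122.12 = 0.007501 mol
q_rxn = −q_cal = -24.0981 kJ
ΔH = -24.0981 / 0.007501 = -3213 kJ/mol

ΔH = -3210 kJ/mol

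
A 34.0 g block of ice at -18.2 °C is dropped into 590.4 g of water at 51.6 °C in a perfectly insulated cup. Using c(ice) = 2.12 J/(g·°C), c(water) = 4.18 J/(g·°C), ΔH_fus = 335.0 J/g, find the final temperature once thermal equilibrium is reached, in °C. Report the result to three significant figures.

T_f = 43.9 °C

Heat to bring ice to 0 °C and melt it: q₁ = 34.0×2.12×18.2 + 34.0×335.0 = 12702 J
Heat the water can supply cooling to 0 °C: 590.4×4.18×51.6 = 127342 J > q₁, so all ice melts.
Energy balance: 590.4×4.18×(51.6 − T) = 12702 + 34.0×4.18×(T − 0)
2467.872(51.6 − T) = 12702 + 142.12 T
127342 − 12702 = 2609.992 T
T = 114640 / 2609.992 = 43.92 °C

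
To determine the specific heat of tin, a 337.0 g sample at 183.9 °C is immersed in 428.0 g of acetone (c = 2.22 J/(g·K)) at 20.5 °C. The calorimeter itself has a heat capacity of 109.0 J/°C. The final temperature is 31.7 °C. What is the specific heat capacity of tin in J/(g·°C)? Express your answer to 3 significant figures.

q_gained = (428.0 × 2.22 + 109.0) × (31.7 − 20.5) = 11860 J
q_lost = 337.0 × c × (183.9 − 31.7) = 51291.4 c
Set equal: c = 11860 / 51291.4 = 0.231 J/(g·°C)

c = 0.231 J/(g·°C)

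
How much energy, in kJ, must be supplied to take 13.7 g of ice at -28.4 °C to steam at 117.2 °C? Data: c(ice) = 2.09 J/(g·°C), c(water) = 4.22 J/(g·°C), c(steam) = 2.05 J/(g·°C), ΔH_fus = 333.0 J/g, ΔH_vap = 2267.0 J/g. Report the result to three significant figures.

q1 (heat ice -28.4→0.0 °C): 13.7 × 2.09 × 28.4 = 813 J
q2 (melt at 0 °C): 13.7 × 333.0 = 4562 J
q3 (heat water 0.0→100.0 °C): 13.7 × 4.22 × 100.0 = 5781 J
q4 (vaporize at 100 °C): 13.7 × 2267.0 = 31058 J
q5 (heat steam 100.0→117.2 °C): 13.7 × 2.05 × 17.2 = 483 J
Total: 813 + 4562 + 5781 + 31058 + 483 = 42697 J = 42.7 kJ

q = 42.7 kJ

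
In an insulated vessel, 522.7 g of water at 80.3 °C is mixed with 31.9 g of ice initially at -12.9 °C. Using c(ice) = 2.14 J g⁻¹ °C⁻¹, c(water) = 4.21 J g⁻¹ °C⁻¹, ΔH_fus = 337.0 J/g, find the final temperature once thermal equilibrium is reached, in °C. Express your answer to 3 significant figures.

Heat to bring ice to 0 °C and melt it: q₁ = 31.9×2.14×12.9 + 31.9×337.0 = 11631 J
Heat the water can supply cooling to 0 °C: 522.7×4.21×80.3 = 176706 J > q₁, so all ice melts.
Energy balance: 522.7×4.21×(80.3 − T) = 11631 + 31.9×4.21×(T − 0)
2200.567(80.3 − T) = 11631 + 134.299 T
176706 − 11631 = 2334.866 T
T = 165075 / 2334.866 = 70.70 °C

T_f = 70.7 °C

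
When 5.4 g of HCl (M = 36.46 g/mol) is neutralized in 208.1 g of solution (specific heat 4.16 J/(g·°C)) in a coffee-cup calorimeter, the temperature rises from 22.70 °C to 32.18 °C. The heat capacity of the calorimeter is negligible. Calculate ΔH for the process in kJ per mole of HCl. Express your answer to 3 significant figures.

ΔH = -55.4 kJ/mol

|ΔT| = |32.18 − 22.70| = 9.48 °C
|q_surr| = (208.1 × 4.16) × 9.48 = 865.696 × 9.48 = 8207 J
n(HCl) = 5.4 / 36.46 = 0.1481 mol
Temperature rose, so q_rxn = −|q_surr| = -8.207 kJ
ΔH = q_rxn / n = -55.42 kJ/mol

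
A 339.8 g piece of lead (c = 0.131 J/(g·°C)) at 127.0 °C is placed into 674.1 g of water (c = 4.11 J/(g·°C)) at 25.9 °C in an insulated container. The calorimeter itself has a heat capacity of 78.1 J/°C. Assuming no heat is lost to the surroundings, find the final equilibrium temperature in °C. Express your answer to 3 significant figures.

T_f = 27.5 °C

Heat lost by lead = heat gained by water + calorimeter.
(339.8)(0.131)(127.0 − T) = [(674.1)(4.11) + 78.1](T − 25.9)
44.5138 (127.0 − T) = 2848.651 (T − 25.9)
5653.3 − 44.5138 T = 2848.651 T − 73780
79433.3 = 2893.1648 T
T = 27.46 °C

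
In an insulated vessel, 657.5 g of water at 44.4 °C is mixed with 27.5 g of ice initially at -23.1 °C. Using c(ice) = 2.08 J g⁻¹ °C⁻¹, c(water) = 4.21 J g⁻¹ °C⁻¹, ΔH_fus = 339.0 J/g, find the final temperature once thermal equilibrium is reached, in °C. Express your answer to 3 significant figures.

Heat to bring ice to 0 °C and melt it: q₁ = 27.5×2.08×23.1 + 27.5×339.0 = 10644 J
Heat the water can supply cooling to 0 °C: 657.5×4.21×44.4 = 122903 J > q₁, so all ice melts.
Energy balance: 657.5×4.21×(44.4 − T) = 10644 + 27.5×4.21×(T − 0)
2768.075(44.4 − T) = 10644 + 115.775 T
122903 − 10644 = 2883.850 T
T = 112259 / 2883.850 = 38.93 °C

T_f = 38.9 °C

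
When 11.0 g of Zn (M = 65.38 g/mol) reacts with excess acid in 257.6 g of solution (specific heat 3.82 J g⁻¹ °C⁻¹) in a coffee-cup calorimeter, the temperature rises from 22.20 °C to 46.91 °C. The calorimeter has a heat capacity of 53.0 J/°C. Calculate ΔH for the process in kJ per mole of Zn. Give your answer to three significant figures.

|ΔT| = |46.91 − 22.20| = 24.71 °C
|q_surr| = (257.6 × 3.82 + 53.0) × 24.71 = 1037.032 × 24.71 = 25630 J
n(Zn) = 11.0 / 65.38 = 0.1682 mol
Temperature rose, so q_rxn = −|q_surr| = -25.63 kJ
ΔH = q_rxn / n = -152.4 kJ/mol

ΔH = -152 kJ/mol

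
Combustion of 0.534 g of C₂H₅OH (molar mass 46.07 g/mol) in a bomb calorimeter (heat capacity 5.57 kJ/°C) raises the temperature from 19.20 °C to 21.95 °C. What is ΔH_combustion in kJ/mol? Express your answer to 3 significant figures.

ΔH = -1320 kJ/mol

ΔT = 21.95 − 19.20 = 2.75 °C
q_cal = C_cal × ΔT = 5.57 × 2.75 = 15.3175 kJ
n = 0.534 / 46.07 = 0.01159 mol
q_rxn = −q_cal = -15.3175 kJ
ΔH = -15.3175 / 0.01159 = -1322 kJ/mol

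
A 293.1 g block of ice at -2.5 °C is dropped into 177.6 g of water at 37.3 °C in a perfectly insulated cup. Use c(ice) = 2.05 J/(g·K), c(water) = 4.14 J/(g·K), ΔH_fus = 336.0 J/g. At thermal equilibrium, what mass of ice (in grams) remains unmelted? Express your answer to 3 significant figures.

m_ice remaining = 216 g

Heat to warm all ice to 0 °C: 293.1×2.05×2.5 = 1502.1 J
Heat released by water cooling to 0 °C: 177.6×4.14×37.3 = 27425 J
27425 J < 1502.1 + 293.1×336.0 = 99983.7 J, so not all ice melts; final T = 0 °C.
Heat left for melting: 27425 − 1502.1 = 25922.9 J
Mass melted = 25922.9 / 336.0 = 77.15 g
Ice remaining = 293.1 − 77.15 = 215.95 g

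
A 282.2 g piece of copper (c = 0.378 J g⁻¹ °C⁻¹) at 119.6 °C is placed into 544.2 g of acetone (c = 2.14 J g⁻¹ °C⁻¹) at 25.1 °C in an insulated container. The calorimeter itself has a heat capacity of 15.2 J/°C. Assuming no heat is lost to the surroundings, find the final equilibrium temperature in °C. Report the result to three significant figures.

T_f = 32.9 °C

Heat lost by copper = heat gained by acetone + calorimeter.
(282.2)(0.378)(119.6 − T) = [(544.2)(2.14) + 15.2](T − 25.1)
106.6716 (119.6 − T) = 1179.788 (T − 25.1)
12758 − 106.6716 T = 1179.788 T − 29613
42371 = 1286.4596 T
T = 32.94 °C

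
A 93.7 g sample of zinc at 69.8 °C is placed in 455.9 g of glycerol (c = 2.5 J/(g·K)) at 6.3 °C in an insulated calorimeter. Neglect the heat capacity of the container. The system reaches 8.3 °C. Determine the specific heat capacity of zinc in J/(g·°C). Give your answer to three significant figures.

c = 0.396 J/(g·°C)

q_gained = (455.9 × 2.5) × (8.3 − 6.3) = 2280 J
q_lost = 93.7 × c × (69.8 − 8.3) = 5762.55 c
Set equal: c = 2280 / 5762.55 = 0.396 J/(g·°C)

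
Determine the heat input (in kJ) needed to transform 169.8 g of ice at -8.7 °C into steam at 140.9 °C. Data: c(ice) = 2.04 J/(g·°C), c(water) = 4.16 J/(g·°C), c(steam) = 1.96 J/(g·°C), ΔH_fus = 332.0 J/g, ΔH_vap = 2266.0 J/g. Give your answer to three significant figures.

q = 528 kJ

q1 (heat ice -8.7→0.0 °C): 169.8 × 2.04 × 8.7 = 3014 J
q2 (melt at 0 °C): 169.8 × 332.0 = 56374 J
q3 (heat water 0.0→100.0 °C): 169.8 × 4.16 × 100.0 = 70637 J
q4 (vaporize at 100 °C): 169.8 × 2266.0 = 384767 J
q5 (heat steam 100.0→140.9 °C): 169.8 × 1.96 × 40.9 = 13612 J
Total: 3014 + 56374 + 70637 + 384767 + 13612 = 528404 J = 528 kJ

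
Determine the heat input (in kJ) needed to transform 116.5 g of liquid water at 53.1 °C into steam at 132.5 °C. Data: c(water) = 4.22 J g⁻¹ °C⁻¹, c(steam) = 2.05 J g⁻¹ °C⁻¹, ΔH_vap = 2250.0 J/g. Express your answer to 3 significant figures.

q1 (heat water 53.1→100.0 °C): 116.5 × 4.22 × 46.9 = 23057 J
q2 (vaporize at 100 °C): 116.5 × 2250.0 = 262125 J
q3 (heat steam 100.0→132.5 °C): 116.5 × 2.05 × 32.5 = 7762 J
Total: 23057 + 262125 + 7762 = 292944 J = 293 kJ

q = 293 kJ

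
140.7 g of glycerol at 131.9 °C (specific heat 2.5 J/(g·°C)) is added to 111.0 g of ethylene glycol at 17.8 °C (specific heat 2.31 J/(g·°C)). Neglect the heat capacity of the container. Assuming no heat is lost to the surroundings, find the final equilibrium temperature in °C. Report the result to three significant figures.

Heat lost by glycerol = heat gained by ethylene glycol.
(140.7)(2.5)(131.9 − T) = (111.0)(2.31)(T − 17.8)
351.75 (131.9 − T) = 256.41 (T − 17.8)
46396 − 351.75 T = 256.41 T − 4564.1
50960.1 = 608.16 T
T = 83.79 °C

T_f = 83.8 °C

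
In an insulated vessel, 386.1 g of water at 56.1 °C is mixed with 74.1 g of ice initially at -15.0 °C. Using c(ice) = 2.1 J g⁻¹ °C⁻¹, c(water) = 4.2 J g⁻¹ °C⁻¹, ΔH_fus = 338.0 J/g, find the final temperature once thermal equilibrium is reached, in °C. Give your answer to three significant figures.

T_f = 32.9 °C

Heat to bring ice to 0 °C and melt it: q₁ = 74.1×2.1×15.0 + 74.1×338.0 = 27380 J
Heat the water can supply cooling to 0 °C: 386.1×4.2×56.1 = 90972.9 J > q₁, so all ice melts.
Energy balance: 386.1×4.2×(56.1 − T) = 27380 + 74.1×4.2×(T − 0)
1621.62(56.1 − T) = 27380 + 311.22 T
90972.9 − 27380 = 1932.84 T
T = 63592.9 / 1932.84 = 32.90 °C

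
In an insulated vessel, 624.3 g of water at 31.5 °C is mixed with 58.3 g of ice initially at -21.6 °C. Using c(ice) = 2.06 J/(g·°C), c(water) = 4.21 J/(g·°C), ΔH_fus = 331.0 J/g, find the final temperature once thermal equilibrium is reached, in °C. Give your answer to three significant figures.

Heat to bring ice to 0 °C and melt it: q₁ = 58.3×2.06×21.6 + 58.3×331.0 = 21891 J
Heat the water can supply cooling to 0 °C: 624.3×4.21×31.5 = 82791.5 J > q₁, so all ice melts.
Energy balance: 624.3×4.21×(31.5 − T) = 21891 + 58.3×4.21×(T − 0)
2628.303(31.5 − T) = 21891 + 245.443 T
82791.5 − 21891 = 2873.746 T
T = 60900.5 / 2873.746 = 21.19 °C

T_f = 21.2 °C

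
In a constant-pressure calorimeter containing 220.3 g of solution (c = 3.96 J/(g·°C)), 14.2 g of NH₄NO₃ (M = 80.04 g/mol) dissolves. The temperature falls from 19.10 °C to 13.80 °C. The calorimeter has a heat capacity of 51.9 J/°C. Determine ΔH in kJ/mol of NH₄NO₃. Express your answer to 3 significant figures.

|ΔT| = |13.80 − 19.10| = 5.30 °C
|q_surr| = (220.3 × 3.96 + 51.9) × 5.30 = 924.288 × 5.30 = 4899 J
n(NH₄NO₃) = 14.2 / 80.04 = 0.1774 mol
Temperature fell, so q_rxn = +|q_surr| = 4.899 kJ
ΔH = q_rxn / n = 27.62 kJ/mol

ΔH = 27.6 kJ/mol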